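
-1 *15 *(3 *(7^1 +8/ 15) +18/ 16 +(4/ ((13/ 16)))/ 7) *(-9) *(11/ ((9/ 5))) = 14671635/ 728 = 20153.34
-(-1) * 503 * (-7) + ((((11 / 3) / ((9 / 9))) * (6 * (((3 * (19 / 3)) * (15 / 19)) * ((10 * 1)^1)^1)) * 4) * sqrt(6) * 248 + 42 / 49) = -24641 / 7 + 3273600 * sqrt(6) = 8015129.48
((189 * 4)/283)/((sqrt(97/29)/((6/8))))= 1.10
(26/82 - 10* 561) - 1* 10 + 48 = -5571.68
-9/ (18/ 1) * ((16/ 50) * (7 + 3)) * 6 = -48/ 5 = -9.60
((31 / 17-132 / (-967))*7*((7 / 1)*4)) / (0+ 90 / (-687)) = -723103682 / 246585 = -2932.47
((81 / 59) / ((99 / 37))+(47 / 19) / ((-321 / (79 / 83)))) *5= 830802620 / 328534833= 2.53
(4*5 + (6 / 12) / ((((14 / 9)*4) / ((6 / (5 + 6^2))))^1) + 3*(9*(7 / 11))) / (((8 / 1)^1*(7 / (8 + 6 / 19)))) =74209519 / 13436192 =5.52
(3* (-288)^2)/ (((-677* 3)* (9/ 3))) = -40.84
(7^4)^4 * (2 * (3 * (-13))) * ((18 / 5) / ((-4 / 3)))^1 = 34994275889789853 / 5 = 6998855177957970.60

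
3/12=1/4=0.25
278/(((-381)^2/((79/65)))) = 21962/9435465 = 0.00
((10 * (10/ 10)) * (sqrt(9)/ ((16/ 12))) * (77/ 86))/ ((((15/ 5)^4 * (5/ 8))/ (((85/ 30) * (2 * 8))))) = 20944/ 1161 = 18.04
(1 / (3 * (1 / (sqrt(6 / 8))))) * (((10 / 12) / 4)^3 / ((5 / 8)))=25 * sqrt(3) / 10368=0.00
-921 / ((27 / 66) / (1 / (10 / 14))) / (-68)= 23639 / 510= 46.35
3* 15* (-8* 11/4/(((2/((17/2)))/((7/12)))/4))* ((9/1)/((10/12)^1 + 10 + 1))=-530145/71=-7466.83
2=2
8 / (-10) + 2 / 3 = -2 / 15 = -0.13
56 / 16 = 7 / 2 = 3.50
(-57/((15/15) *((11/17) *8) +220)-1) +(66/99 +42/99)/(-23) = -38169/29348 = -1.30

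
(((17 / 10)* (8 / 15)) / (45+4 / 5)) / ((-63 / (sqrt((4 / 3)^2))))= -272 / 649215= -0.00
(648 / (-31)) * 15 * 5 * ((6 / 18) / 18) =-900 / 31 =-29.03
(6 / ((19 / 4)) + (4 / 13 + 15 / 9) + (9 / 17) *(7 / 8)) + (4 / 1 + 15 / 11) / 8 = 4.37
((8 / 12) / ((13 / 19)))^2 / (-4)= -361 / 1521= -0.24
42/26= 21/13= 1.62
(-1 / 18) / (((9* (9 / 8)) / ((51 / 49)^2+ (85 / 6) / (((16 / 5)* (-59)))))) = -13711639 / 2478465864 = -0.01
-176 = -176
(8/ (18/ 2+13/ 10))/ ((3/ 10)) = 800/ 309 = 2.59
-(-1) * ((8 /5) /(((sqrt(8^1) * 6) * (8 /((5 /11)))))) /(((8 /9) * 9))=sqrt(2) /2112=0.00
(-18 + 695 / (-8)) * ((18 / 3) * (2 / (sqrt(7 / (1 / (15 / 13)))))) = -839 * sqrt(1365) / 70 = -442.82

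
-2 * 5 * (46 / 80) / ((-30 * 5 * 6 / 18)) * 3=69 / 200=0.34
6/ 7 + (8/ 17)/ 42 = 310/ 357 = 0.87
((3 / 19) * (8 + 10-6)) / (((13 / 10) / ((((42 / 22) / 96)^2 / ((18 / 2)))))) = 245 / 3825536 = 0.00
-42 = -42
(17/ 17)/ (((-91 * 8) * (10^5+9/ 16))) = -2/ 145600819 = -0.00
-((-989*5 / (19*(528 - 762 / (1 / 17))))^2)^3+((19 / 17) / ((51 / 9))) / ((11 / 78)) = 769979494828853068742817593688842101 / 550554389160749296767574947881913024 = 1.40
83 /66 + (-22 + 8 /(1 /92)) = 715.26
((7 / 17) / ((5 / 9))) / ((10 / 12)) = 378 / 425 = 0.89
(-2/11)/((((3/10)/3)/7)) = -140/11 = -12.73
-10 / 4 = -2.50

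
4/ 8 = 1/ 2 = 0.50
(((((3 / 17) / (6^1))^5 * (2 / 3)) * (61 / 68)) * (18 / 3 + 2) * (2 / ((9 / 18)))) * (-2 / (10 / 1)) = -61 / 724127070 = -0.00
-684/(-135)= 76/15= 5.07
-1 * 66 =-66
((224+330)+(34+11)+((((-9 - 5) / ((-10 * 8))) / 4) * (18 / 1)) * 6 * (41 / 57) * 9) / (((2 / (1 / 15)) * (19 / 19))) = 478487 / 22800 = 20.99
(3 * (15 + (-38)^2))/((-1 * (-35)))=4377/35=125.06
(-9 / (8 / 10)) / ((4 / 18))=-50.62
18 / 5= 3.60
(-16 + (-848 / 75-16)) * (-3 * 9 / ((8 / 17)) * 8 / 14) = 35496 / 25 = 1419.84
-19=-19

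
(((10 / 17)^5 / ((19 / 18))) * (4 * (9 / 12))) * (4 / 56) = 2700000 / 188840981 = 0.01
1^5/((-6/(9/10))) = -3/20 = -0.15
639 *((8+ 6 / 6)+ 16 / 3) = 9159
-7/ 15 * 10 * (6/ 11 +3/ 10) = -217/ 55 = -3.95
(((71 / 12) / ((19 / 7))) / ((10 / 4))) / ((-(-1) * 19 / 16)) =3976 / 5415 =0.73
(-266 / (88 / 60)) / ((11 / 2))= -32.98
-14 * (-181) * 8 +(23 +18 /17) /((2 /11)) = 693747 /34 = 20404.32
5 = 5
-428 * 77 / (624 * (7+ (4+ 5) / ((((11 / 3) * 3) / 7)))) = -12947 / 3120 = -4.15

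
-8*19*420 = -63840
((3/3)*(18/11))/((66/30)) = 90/121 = 0.74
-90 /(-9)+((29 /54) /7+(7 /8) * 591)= 797129 /1512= 527.20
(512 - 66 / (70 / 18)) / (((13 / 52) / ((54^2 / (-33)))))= -67363488 / 385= -174970.10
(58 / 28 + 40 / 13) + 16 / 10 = 6141 / 910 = 6.75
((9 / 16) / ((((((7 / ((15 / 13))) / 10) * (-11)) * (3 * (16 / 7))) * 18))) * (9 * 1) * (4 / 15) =-0.00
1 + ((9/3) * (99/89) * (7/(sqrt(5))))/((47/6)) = 1 + 12474 * sqrt(5)/20915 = 2.33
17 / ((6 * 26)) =17 / 156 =0.11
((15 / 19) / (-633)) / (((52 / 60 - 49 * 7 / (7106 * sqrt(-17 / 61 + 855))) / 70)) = -9457009576014000 / 93879843686317537 - 10102207500 * sqrt(3180418) / 93879843686317537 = -0.10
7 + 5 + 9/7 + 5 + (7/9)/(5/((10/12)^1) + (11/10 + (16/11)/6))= 935822/50883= 18.39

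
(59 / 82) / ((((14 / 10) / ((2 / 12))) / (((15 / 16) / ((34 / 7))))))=1475 / 89216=0.02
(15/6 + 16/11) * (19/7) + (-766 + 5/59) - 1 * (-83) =-6107441/9086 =-672.18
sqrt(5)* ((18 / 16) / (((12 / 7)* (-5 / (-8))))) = 21* sqrt(5) / 20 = 2.35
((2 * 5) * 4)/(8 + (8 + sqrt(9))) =40/19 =2.11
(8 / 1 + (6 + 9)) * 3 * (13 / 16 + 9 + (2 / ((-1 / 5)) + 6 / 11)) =4347 / 176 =24.70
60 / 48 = 5 / 4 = 1.25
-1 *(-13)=13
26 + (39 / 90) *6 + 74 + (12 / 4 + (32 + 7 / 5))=139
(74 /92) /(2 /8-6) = -74 /529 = -0.14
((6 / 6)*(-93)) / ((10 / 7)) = -651 / 10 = -65.10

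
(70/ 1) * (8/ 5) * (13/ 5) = 1456/ 5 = 291.20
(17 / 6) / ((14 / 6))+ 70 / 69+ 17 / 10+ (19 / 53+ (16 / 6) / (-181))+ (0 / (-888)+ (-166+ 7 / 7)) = -1241196142 / 7722365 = -160.73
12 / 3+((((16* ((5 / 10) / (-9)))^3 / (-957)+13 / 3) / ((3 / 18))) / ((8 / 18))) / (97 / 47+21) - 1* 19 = -698171555 / 56018952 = -12.46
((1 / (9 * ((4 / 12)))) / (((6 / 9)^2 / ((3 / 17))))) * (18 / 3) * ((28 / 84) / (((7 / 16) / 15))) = 1080 / 119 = 9.08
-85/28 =-3.04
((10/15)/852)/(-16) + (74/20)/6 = 63043/102240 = 0.62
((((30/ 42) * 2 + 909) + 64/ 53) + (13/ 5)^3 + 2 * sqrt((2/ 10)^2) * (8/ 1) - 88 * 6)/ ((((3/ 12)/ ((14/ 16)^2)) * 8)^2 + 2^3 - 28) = -1608207979/ 52397125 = -30.69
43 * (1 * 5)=215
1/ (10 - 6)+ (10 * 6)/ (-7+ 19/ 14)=-3281/ 316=-10.38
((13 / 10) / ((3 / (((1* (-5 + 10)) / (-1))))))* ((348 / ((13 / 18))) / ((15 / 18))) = -6264 / 5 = -1252.80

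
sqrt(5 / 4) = sqrt(5) / 2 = 1.12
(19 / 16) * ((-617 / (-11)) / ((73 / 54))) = 316521 / 6424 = 49.27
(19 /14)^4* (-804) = -26194521 /9604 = -2727.46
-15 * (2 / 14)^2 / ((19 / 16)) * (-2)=480 / 931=0.52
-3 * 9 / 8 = -27 / 8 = -3.38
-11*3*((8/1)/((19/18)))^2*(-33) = 22581504/361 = 62552.64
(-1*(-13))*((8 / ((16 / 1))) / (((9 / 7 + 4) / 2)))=91 / 37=2.46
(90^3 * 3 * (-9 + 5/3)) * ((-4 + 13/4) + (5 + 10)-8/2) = -164389500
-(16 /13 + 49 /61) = -1613 /793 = -2.03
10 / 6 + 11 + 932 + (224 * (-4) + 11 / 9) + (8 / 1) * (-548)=-39007 / 9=-4334.11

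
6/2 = 3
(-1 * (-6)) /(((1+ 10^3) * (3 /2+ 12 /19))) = 0.00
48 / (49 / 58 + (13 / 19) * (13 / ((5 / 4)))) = 88160 / 14621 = 6.03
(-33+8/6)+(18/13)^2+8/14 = -103553/3549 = -29.18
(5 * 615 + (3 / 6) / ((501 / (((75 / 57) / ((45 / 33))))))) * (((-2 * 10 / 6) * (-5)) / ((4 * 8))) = 4390640125 / 2741472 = 1601.56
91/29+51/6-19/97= 64373/5626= 11.44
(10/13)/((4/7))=35/26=1.35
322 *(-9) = -2898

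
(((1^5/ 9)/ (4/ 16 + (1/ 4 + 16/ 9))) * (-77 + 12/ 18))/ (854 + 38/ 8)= -8/ 1845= -0.00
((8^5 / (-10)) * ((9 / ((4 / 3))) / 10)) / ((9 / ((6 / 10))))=-18432 / 125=-147.46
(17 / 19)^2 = 289 / 361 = 0.80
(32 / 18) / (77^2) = 16 / 53361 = 0.00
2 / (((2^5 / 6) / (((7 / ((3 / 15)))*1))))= 105 / 8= 13.12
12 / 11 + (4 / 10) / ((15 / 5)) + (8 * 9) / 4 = 3172 / 165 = 19.22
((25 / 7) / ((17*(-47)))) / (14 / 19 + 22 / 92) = -21850 / 4770829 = -0.00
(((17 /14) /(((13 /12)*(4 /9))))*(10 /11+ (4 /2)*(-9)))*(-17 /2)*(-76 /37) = -27872316 /37037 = -752.55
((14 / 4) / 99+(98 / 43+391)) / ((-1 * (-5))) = 3348679 / 42570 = 78.66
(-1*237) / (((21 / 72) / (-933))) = 5306904 / 7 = 758129.14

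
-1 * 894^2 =-799236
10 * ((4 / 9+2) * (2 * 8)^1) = 3520 / 9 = 391.11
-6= -6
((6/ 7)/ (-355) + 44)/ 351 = 109334/ 872235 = 0.13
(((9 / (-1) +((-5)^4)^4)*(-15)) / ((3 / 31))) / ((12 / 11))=-65040588375070 / 3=-21680196125023.33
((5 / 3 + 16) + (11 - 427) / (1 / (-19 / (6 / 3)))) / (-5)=-793.93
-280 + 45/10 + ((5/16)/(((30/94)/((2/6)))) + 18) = -37033/144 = -257.17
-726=-726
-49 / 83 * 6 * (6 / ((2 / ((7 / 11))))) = -6174 / 913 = -6.76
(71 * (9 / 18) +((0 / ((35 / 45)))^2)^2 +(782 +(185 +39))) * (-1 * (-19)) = 39577 / 2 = 19788.50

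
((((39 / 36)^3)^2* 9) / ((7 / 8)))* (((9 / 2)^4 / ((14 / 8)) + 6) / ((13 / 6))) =832810199 / 451584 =1844.20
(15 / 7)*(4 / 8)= 15 / 14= 1.07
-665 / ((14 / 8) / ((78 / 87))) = -9880 / 29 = -340.69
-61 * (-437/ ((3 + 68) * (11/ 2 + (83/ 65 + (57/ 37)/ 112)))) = 7180329520/ 129868727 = 55.29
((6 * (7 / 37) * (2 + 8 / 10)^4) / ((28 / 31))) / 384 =74431 / 370000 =0.20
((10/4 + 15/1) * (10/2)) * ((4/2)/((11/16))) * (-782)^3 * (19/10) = -2544086605760/11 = -231280600523.64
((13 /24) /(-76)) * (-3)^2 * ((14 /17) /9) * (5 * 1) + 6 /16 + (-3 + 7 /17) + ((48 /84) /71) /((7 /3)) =-120775303 /53938416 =-2.24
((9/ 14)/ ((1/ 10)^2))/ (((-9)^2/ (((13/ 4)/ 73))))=325/ 9198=0.04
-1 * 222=-222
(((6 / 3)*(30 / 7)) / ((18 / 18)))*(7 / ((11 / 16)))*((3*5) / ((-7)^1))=-14400 / 77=-187.01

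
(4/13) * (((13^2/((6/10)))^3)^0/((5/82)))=328/65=5.05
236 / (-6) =-118 / 3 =-39.33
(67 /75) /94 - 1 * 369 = -368.99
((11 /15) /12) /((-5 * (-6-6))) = 11 /10800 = 0.00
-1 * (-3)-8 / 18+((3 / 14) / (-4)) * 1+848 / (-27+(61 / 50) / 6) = -118080421 / 4051656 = -29.14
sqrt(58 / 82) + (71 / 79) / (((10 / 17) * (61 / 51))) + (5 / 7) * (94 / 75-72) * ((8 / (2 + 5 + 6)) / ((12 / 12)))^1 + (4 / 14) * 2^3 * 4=-272026523 / 13155870 + sqrt(1189) / 41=-19.84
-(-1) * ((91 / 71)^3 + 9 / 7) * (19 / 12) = 40356931 / 7516131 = 5.37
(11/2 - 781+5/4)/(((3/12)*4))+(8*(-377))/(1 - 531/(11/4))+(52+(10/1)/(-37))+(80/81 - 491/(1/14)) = -192002018797/25330644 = -7579.83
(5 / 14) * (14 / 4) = 5 / 4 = 1.25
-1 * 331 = -331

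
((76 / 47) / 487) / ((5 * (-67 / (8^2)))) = -4864 / 7667815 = -0.00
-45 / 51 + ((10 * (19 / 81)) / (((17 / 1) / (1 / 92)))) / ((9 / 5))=-502535 / 570078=-0.88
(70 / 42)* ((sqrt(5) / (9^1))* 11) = 4.55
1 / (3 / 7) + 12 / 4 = 16 / 3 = 5.33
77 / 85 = 0.91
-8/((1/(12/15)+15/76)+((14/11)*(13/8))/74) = -494912/91269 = -5.42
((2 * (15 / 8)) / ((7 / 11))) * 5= 825 / 28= 29.46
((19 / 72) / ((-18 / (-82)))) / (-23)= -779 / 14904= -0.05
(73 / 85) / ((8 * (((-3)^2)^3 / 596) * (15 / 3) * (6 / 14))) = 76139 / 1858950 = 0.04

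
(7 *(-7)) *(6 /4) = -147 /2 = -73.50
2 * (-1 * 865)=-1730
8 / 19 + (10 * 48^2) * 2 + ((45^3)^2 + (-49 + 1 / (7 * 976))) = 1077901183496723 / 129808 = 8303811656.42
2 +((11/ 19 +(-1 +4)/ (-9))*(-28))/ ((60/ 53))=-3484/ 855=-4.07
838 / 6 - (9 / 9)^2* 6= 401 / 3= 133.67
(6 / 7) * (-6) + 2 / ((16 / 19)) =-155 / 56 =-2.77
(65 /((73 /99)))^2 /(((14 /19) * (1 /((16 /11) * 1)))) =572200200 /37303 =15339.25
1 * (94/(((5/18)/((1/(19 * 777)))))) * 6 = 3384/24605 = 0.14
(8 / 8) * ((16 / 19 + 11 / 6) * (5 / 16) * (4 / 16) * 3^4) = 41175 / 2432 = 16.93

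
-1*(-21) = 21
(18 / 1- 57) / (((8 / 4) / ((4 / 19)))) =-78 / 19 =-4.11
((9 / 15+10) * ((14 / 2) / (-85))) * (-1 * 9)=3339 / 425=7.86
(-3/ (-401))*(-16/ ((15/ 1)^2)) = -16/ 30075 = -0.00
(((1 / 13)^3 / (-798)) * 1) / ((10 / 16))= -4 / 4383015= -0.00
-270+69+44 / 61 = -12217 / 61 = -200.28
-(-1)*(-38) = -38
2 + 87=89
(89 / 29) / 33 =89 / 957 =0.09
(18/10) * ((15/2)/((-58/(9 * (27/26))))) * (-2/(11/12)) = 19683/4147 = 4.75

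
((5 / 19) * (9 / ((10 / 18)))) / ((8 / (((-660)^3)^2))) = 836871243912000000 / 19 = 44045854942736842.11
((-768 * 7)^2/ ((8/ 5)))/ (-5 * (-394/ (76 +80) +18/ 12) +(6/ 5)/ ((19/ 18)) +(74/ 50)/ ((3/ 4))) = 13942656000/ 6359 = 2192586.26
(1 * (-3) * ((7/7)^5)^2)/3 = -1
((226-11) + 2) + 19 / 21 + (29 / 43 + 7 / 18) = 1186369 / 5418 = 218.97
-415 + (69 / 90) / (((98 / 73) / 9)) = -401663 / 980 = -409.86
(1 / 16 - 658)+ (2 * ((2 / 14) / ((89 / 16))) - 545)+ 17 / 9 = -1201.00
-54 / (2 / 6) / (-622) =81 / 311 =0.26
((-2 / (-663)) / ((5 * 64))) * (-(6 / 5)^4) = -27 / 1381250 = -0.00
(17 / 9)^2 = 289 / 81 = 3.57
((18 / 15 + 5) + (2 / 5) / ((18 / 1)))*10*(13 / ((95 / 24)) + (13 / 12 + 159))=5214692 / 513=10165.09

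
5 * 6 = 30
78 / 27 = 26 / 9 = 2.89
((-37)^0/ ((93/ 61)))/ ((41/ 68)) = 4148/ 3813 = 1.09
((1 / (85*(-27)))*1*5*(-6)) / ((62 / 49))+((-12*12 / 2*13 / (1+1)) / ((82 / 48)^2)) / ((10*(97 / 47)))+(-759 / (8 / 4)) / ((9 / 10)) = -429.43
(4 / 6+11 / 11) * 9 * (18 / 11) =270 / 11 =24.55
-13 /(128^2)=-13 /16384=-0.00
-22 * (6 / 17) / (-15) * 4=176 / 85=2.07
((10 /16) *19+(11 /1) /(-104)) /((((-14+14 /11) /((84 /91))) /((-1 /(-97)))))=-5049 /573755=-0.01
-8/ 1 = -8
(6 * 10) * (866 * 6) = 311760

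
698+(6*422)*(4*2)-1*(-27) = 20981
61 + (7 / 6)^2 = 2245 / 36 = 62.36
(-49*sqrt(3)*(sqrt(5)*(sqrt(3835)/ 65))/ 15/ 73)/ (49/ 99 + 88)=-0.00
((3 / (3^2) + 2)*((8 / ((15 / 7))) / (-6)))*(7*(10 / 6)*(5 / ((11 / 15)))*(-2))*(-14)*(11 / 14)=-68600 / 27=-2540.74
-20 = -20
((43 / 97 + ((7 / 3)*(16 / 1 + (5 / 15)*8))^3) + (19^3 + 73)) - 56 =6329173871 / 70713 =89505.10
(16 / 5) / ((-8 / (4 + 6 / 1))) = -4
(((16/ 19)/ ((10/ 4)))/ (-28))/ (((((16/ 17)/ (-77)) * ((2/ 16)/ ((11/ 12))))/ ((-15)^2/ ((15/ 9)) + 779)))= 1880098/ 285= 6596.84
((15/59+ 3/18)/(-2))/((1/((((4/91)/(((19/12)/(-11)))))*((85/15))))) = 0.36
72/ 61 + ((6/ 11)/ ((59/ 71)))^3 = 24397715664/ 16674926389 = 1.46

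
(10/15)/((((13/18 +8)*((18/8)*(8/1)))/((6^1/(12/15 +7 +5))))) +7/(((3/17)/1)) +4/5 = 1524859/37680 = 40.47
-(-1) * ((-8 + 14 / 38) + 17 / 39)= -7.20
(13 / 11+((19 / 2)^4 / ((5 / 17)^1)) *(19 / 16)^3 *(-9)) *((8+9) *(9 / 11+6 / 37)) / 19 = -537064330052229 / 1467023360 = -366091.19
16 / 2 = 8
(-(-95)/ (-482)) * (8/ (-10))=38/ 241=0.16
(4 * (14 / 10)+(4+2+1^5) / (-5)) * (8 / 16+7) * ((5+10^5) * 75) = 472523625 / 2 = 236261812.50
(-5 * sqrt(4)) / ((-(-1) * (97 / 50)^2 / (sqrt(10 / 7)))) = -25000 * sqrt(70) / 65863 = -3.18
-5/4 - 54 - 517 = -2289/4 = -572.25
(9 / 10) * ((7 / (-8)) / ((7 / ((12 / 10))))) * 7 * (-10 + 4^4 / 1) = -232.47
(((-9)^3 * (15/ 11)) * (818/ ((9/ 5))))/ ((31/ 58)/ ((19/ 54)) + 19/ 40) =-109524474000/ 483439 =-226552.83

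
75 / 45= 1.67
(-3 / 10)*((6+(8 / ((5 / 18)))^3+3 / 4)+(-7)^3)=-35327433 / 5000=-7065.49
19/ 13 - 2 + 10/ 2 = 58/ 13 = 4.46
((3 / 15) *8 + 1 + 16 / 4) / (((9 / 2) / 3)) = 22 / 5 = 4.40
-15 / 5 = -3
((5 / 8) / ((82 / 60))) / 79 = 75 / 12956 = 0.01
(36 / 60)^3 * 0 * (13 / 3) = 0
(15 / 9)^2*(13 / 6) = 325 / 54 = 6.02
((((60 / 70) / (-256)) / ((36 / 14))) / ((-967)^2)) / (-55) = 1 / 39498159360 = 0.00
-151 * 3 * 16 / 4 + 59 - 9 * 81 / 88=-154993 / 88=-1761.28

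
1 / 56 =0.02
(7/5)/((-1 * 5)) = -7/25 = -0.28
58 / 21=2.76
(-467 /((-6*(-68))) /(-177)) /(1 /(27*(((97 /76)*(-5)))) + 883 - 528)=679485 /37300759576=0.00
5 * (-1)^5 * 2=-10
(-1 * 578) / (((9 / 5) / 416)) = -1202240 / 9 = -133582.22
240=240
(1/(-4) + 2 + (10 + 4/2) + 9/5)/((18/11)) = 3421/360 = 9.50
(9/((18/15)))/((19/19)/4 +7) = 30/29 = 1.03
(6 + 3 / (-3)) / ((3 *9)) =5 / 27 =0.19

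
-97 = -97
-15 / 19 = -0.79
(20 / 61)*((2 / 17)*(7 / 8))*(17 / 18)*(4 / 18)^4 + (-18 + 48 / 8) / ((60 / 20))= -14407676 / 3601989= -4.00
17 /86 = 0.20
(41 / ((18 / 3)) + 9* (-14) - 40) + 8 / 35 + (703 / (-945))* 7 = -62047 / 378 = -164.15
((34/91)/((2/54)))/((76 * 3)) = 153/3458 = 0.04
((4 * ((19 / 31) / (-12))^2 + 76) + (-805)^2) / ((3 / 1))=22421702557 / 103788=216033.67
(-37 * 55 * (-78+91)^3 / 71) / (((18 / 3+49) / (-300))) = 24386700 / 71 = 343474.65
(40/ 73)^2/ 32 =50/ 5329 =0.01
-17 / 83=-0.20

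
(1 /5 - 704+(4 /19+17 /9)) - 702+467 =-800879 /855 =-936.70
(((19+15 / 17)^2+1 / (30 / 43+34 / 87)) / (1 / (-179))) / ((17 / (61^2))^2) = -1155637668552769463 / 340097512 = -3397959784.41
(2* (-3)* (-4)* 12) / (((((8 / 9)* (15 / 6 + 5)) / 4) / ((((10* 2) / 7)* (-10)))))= -34560 / 7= -4937.14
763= 763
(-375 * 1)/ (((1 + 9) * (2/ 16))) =-300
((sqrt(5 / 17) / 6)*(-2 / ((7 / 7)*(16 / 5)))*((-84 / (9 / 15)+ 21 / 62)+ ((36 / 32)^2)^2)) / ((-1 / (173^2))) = -233425.21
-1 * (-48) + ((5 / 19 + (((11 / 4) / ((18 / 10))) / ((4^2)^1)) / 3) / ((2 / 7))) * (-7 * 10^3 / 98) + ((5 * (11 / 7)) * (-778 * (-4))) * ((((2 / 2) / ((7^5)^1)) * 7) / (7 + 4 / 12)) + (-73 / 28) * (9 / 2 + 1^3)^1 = -10676708915 / 275903712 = -38.70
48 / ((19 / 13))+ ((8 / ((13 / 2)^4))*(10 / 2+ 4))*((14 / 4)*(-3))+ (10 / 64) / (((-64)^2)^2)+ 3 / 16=9499387779180239 / 291337832235008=32.61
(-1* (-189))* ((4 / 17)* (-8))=-6048 / 17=-355.76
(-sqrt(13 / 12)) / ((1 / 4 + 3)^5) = -0.00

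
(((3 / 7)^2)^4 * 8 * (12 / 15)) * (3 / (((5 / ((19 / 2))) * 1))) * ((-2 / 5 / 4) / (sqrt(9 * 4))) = -498636 / 720600125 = -0.00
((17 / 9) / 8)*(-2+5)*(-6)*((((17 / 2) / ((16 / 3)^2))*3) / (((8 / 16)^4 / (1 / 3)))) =-2601 / 128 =-20.32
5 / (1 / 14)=70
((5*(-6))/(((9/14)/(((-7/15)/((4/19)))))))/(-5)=-931/45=-20.69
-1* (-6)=6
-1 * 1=-1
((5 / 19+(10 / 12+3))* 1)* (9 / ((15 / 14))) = 3269 / 95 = 34.41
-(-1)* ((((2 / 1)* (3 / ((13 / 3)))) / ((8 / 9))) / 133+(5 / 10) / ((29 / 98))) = 341233 / 200564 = 1.70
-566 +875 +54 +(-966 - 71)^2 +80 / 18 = 9681628 / 9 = 1075736.44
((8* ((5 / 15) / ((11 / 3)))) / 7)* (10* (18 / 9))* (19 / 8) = 4.94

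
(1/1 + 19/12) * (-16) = -124/3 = -41.33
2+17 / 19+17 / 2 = 433 / 38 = 11.39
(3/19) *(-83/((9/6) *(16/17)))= -9.28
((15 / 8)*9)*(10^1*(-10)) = -3375 / 2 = -1687.50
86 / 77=1.12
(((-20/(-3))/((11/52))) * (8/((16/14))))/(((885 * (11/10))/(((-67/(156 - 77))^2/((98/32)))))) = 149393920/2806933437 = 0.05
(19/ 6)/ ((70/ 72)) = 114/ 35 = 3.26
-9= -9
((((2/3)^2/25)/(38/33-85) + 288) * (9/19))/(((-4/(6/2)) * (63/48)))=-717205872/9200275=-77.95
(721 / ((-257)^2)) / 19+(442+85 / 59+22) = 34461702730 / 74040929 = 465.44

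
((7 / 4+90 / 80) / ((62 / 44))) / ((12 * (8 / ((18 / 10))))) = 759 / 19840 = 0.04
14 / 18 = 7 / 9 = 0.78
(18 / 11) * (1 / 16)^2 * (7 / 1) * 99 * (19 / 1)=10773 / 128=84.16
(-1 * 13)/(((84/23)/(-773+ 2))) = 76843/28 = 2744.39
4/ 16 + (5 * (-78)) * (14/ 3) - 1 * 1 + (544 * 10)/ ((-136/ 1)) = -7443/ 4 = -1860.75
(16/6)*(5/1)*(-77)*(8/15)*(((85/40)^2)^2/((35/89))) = -81767059/2880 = -28391.34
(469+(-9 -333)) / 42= 127 / 42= 3.02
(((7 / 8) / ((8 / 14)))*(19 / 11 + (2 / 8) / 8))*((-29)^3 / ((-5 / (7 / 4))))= 5178199313 / 225280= 22985.61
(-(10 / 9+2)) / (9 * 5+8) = -28 / 477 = -0.06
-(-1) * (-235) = -235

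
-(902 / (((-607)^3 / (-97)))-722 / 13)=161473110624 / 2907431059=55.54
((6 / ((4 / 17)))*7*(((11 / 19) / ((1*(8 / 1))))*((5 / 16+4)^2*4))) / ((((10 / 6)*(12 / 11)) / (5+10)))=616982751 / 77824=7927.92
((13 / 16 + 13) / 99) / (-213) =-221 / 337392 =-0.00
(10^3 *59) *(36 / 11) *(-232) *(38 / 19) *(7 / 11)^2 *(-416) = 20089165824000 / 1331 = 15093287621.34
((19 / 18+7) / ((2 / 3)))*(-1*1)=-145 / 12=-12.08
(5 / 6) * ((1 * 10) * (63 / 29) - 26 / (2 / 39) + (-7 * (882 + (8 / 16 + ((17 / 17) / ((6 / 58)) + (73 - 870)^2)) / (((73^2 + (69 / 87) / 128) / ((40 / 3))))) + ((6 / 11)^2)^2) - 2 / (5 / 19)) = -6724559747631145223 / 453541143921426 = -14826.79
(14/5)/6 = 0.47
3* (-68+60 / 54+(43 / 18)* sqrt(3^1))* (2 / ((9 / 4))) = -4816 / 27+172* sqrt(3) / 27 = -167.34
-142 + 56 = -86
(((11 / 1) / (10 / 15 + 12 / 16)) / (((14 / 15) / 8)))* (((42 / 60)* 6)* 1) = 4752 / 17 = 279.53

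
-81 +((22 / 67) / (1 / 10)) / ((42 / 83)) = -104837 / 1407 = -74.51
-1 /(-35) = 1 /35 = 0.03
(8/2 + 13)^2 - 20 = 269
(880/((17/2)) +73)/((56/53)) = 159053/952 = 167.07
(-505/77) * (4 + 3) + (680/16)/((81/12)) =-11765/297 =-39.61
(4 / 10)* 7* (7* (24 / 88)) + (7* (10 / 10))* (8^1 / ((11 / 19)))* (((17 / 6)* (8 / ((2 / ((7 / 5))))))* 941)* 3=238291606 / 55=4332574.65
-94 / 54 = -47 / 27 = -1.74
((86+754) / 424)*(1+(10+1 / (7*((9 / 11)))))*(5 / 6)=8800 / 477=18.45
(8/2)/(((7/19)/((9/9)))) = 76/7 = 10.86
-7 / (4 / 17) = -119 / 4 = -29.75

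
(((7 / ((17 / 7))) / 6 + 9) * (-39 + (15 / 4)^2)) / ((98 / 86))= -790039 / 3808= -207.47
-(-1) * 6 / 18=1 / 3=0.33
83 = 83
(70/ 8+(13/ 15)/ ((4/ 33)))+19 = 349/ 10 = 34.90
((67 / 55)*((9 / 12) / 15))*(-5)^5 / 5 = -1675 / 44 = -38.07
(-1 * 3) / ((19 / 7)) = -21 / 19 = -1.11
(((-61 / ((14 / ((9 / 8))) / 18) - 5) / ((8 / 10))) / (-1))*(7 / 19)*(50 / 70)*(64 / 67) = 29.30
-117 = -117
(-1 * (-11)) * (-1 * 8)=-88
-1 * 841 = -841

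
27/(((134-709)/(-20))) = 0.94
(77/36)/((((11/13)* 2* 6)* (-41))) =-91/17712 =-0.01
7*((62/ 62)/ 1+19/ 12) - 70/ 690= 4963/ 276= 17.98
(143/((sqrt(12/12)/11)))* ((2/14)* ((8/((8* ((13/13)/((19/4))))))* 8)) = 59774/7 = 8539.14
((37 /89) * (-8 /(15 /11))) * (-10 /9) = 6512 /2403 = 2.71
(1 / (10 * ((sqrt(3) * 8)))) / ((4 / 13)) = 13 * sqrt(3) / 960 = 0.02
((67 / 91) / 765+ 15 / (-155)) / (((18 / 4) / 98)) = -5789504 / 2774655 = -2.09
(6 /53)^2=36 /2809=0.01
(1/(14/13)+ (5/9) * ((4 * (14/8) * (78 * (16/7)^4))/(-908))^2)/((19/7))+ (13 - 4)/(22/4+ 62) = 27454054220113/493647304710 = 55.61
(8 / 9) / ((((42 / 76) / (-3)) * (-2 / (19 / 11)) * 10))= 1444 / 3465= 0.42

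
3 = 3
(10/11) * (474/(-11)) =-4740/121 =-39.17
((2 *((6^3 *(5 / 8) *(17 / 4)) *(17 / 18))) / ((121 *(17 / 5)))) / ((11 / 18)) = 11475 / 2662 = 4.31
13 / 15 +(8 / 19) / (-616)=0.87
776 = 776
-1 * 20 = -20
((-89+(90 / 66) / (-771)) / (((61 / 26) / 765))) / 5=-5804.08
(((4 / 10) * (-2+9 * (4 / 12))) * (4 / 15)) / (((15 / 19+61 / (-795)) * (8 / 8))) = 4028 / 26915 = 0.15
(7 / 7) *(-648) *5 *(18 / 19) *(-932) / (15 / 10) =36236160 / 19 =1907166.32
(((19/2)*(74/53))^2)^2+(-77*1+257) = 245662822261/7890481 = 31134.07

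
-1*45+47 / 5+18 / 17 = -2936 / 85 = -34.54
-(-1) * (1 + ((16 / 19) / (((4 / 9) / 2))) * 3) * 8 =1880 / 19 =98.95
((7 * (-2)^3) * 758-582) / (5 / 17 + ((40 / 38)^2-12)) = 20313470 / 5003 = 4060.26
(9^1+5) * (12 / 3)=56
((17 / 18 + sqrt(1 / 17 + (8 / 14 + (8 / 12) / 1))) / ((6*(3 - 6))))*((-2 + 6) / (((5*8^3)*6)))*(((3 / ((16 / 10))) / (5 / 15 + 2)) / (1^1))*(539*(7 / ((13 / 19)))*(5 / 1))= -7315*sqrt(165291) / 8146944 - 870485 / 2875392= -0.67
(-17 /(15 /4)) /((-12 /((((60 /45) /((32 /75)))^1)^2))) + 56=34381 /576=59.69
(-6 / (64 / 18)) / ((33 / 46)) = -207 / 88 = -2.35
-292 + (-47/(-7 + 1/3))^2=-96919/400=-242.30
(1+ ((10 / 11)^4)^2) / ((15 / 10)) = 628717762 / 643076643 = 0.98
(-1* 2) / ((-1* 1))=2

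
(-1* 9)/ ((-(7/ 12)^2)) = 1296/ 49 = 26.45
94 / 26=3.62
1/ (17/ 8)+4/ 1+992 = 16940/ 17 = 996.47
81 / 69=27 / 23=1.17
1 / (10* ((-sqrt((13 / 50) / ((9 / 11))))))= -3* sqrt(286) / 286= -0.18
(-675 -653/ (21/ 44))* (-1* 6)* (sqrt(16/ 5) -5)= -429070/ 7+343256* sqrt(5)/ 35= -39365.89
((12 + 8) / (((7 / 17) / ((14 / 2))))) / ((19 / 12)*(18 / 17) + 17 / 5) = 57800 / 863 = 66.98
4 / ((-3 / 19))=-76 / 3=-25.33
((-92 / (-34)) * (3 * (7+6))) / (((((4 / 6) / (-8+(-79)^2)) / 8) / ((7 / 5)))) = 939288168 / 85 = 11050449.04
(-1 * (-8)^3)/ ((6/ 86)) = 22016/ 3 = 7338.67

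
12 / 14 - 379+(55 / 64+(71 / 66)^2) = -183501455 / 487872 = -376.13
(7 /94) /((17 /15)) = 105 /1598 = 0.07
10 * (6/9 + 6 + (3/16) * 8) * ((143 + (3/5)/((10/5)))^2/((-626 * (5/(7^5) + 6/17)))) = -28749320355959/3790818120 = -7583.94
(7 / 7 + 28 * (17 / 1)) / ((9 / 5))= 265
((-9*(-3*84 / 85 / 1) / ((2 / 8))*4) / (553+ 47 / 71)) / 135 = 47712 / 8353375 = 0.01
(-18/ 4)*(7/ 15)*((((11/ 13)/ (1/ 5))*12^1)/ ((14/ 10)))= -990/ 13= -76.15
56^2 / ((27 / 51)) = 53312 / 9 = 5923.56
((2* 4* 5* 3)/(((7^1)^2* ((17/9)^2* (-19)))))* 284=-2760480/269059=-10.26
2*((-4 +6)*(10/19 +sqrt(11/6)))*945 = 37800/19 +630*sqrt(66) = 7107.62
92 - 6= 86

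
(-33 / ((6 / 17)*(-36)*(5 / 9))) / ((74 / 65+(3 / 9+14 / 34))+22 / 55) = 123981 / 60560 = 2.05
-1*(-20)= 20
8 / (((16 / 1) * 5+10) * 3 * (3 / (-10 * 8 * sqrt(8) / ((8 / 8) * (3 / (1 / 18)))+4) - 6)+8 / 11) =-1016751824 / 307027217831+423403200 * sqrt(2) / 307027217831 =-0.00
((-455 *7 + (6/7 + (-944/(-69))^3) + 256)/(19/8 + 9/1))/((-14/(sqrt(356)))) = 6758578280 *sqrt(89)/1464821631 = 43.53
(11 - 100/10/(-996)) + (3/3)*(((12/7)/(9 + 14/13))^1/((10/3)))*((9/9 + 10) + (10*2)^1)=28752047/2283330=12.59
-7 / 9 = -0.78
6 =6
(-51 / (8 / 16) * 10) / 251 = -1020 / 251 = -4.06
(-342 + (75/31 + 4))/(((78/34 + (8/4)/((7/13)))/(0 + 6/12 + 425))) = -1053501407/44330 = -23764.98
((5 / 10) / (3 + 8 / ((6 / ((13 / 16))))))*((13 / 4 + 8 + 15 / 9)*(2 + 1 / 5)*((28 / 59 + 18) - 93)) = -1499377 / 5782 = -259.32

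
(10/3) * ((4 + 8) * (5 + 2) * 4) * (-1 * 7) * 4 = -31360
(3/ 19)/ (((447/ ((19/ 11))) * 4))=1/ 6556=0.00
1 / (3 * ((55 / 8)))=8 / 165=0.05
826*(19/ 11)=15694/ 11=1426.73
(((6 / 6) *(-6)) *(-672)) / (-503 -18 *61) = -4032 / 1601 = -2.52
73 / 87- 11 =-884 / 87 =-10.16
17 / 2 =8.50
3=3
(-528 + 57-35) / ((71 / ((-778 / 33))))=35788 / 213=168.02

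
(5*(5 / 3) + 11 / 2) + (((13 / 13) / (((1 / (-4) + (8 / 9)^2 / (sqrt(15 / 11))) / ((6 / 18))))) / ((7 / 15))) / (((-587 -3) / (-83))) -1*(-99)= 3442176*sqrt(165) / 257084653 + 174144331421 / 1542507918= 113.07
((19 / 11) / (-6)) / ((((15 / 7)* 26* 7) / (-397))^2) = -0.30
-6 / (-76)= 3 / 38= 0.08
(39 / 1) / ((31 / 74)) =2886 / 31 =93.10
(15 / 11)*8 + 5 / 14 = 1735 / 154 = 11.27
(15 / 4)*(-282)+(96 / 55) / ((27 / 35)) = -208937 / 198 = -1055.24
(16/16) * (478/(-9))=-478/9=-53.11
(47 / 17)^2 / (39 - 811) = -2209 / 223108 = -0.01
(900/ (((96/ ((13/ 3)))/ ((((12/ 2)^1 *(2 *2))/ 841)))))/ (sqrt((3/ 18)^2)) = 5850/ 841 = 6.96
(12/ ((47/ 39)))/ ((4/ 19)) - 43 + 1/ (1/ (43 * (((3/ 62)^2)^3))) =11473649061277/ 2669611072448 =4.30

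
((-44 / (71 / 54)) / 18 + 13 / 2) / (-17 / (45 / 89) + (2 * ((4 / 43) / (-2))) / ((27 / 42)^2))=-11476485 / 83702042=-0.14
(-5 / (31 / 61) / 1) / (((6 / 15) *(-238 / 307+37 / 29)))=-49.13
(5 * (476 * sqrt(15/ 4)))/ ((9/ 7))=3584.66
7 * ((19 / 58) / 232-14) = -1318555 / 13456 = -97.99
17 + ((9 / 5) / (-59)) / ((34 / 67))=169907 / 10030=16.94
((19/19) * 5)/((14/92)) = 230/7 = 32.86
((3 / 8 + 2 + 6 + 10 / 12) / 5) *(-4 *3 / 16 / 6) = -221 / 960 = -0.23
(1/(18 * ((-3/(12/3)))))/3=-0.02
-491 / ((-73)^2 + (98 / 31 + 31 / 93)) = -45663 / 495922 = -0.09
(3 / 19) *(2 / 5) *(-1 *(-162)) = 972 / 95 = 10.23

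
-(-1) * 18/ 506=9/ 253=0.04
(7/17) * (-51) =-21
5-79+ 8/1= -66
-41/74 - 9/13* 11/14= -3697/3367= -1.10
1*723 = 723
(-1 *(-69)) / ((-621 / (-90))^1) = 10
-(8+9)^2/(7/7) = -289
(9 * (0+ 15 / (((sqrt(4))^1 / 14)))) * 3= 2835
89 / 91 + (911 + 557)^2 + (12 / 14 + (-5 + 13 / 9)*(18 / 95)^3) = 168137538176649 / 78021125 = 2155025.81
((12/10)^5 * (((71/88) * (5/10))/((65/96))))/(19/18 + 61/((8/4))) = 104976/2234375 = 0.05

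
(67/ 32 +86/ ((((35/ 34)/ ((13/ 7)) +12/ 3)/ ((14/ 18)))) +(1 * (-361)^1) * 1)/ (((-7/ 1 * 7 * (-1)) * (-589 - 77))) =199559057/ 18919365696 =0.01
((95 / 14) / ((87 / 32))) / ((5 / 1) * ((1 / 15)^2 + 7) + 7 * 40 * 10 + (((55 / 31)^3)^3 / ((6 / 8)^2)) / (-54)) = 1017264462631816725 / 1153147066379570037286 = 0.00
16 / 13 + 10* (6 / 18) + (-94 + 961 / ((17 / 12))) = 390452 / 663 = 588.92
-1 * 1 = -1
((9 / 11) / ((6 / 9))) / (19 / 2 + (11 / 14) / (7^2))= 3087 / 23936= 0.13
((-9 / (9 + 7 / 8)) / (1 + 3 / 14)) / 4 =-252 / 1343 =-0.19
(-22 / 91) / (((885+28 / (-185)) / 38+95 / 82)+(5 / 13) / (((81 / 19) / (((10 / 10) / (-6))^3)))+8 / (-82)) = -55471592880 / 5586217417501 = -0.01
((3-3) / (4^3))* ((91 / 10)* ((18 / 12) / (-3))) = 0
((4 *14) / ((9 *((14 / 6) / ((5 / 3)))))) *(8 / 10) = 32 / 9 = 3.56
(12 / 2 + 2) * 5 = 40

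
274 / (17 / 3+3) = 411 / 13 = 31.62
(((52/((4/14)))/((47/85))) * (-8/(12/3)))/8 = -82.29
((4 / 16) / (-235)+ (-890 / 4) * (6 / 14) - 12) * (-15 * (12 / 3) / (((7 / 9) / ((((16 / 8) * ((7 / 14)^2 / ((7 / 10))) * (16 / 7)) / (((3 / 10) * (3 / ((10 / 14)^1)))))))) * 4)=33908016000 / 789929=42925.40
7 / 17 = 0.41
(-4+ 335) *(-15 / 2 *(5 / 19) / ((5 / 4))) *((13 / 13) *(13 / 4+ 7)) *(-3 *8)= 2442780 / 19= 128567.37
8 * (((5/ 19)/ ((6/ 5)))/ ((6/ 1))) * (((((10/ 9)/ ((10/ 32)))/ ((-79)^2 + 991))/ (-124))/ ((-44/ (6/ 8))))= 25/ 1265115456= 0.00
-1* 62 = -62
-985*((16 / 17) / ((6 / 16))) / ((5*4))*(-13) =81952 / 51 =1606.90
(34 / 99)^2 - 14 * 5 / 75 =-39958 / 49005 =-0.82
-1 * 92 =-92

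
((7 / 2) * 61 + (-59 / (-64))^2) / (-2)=-877977 / 8192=-107.17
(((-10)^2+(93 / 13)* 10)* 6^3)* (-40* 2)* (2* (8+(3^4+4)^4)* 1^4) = -4023040144550400 / 13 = -309464626503876.92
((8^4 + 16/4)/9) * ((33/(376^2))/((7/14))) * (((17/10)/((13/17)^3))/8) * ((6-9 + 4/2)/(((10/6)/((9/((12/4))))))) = -113003913/621206144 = -0.18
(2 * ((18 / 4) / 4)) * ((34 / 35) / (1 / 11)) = 1683 / 70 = 24.04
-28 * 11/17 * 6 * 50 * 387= -2103458.82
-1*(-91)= 91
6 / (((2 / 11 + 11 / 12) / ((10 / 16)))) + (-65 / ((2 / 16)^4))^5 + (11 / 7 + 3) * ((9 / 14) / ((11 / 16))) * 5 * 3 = -20909964049644856954742373344399 / 15631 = -1337724013156218857062400000.00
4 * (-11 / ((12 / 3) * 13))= -11 / 13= -0.85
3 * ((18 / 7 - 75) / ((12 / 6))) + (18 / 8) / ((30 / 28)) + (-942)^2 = 887257.46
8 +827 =835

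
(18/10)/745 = 9/3725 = 0.00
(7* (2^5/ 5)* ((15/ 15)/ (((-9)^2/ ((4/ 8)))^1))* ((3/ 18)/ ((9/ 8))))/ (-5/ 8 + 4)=3584/ 295245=0.01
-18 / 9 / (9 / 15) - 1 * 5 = -8.33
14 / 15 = 0.93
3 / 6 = 0.50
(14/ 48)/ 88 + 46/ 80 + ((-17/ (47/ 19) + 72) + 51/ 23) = 775369667/ 11415360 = 67.92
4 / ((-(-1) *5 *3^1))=0.27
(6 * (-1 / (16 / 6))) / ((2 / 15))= -16.88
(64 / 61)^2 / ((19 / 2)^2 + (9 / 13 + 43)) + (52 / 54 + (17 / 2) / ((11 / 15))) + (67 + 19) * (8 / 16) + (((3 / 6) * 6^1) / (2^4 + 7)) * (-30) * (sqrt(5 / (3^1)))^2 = 17363954684609 / 354074843430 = 49.04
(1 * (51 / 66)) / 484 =17 / 10648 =0.00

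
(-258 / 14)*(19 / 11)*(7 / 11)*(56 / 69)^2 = -2562112 / 192027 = -13.34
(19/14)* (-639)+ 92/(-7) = -12325/14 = -880.36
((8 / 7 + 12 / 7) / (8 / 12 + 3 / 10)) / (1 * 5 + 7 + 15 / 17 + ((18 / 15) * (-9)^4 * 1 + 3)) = 4250 / 11343843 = 0.00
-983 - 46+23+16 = -990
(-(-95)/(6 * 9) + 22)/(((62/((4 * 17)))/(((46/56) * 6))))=501653/3906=128.43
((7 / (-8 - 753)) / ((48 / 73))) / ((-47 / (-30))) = -2555 / 286136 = -0.01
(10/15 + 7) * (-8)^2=1472/3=490.67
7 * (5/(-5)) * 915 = -6405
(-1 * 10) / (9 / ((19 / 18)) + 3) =-190 / 219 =-0.87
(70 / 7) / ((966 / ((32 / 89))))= 160 / 42987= 0.00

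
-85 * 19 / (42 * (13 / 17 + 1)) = -5491 / 252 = -21.79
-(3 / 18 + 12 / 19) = -91 / 114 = -0.80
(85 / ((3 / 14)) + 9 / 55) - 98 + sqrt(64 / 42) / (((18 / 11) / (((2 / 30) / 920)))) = 11 * sqrt(42) / 1304100 + 49307 / 165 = 298.83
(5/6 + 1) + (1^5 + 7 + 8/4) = 71/6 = 11.83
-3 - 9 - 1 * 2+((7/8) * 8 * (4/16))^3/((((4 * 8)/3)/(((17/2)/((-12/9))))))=-281855/16384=-17.20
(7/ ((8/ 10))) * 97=3395/ 4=848.75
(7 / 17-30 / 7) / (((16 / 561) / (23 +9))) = -30426 / 7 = -4346.57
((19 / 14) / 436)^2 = 361 / 37258816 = 0.00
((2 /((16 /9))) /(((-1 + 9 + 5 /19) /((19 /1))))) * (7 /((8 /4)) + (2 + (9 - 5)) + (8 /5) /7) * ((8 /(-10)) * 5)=-2212569 /21980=-100.66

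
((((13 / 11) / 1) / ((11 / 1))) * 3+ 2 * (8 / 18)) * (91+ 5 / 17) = 2047088 / 18513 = 110.58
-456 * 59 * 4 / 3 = -35872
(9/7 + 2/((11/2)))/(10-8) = 127/154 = 0.82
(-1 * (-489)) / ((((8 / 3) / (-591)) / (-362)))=156926457 / 4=39231614.25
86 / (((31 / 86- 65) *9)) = -7396 / 50031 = -0.15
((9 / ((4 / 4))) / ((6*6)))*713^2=508369 / 4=127092.25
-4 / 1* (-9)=36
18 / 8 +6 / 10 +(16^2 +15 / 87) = 150233 / 580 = 259.02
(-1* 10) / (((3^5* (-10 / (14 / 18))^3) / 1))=343 / 17714700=0.00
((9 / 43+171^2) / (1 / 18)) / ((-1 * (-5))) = 22632696 / 215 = 105268.35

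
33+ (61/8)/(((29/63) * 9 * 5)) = 38707/1160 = 33.37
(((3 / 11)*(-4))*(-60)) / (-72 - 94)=-360 / 913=-0.39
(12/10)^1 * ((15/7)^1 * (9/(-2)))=-81/7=-11.57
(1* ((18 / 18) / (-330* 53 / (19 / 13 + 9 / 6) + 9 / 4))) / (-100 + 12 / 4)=28 / 16033809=0.00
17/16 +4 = 81/16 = 5.06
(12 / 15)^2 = 16 / 25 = 0.64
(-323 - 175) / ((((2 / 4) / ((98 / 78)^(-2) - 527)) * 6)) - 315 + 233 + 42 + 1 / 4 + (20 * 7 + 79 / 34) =14282589103 / 163268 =87479.41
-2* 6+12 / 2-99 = -105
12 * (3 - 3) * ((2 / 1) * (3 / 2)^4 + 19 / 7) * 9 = 0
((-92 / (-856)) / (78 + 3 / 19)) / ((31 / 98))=21413 / 4925745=0.00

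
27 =27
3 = 3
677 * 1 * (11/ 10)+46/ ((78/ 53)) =302623/ 390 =775.96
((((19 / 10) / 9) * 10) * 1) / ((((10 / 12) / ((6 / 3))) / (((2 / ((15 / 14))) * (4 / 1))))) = 37.83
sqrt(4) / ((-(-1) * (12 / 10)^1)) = 5 / 3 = 1.67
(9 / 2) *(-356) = -1602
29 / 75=0.39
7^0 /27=1 /27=0.04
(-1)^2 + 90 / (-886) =0.90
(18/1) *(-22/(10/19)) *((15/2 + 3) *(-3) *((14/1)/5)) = 1659042/25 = 66361.68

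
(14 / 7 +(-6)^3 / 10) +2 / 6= -289 / 15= -19.27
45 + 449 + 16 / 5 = 2486 / 5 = 497.20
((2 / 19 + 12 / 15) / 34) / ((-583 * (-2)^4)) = -43 / 15064720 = -0.00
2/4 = 1/2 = 0.50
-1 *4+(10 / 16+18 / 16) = -9 / 4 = -2.25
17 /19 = 0.89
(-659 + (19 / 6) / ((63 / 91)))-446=-59423 / 54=-1100.43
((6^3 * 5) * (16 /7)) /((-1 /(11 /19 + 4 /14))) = -1987200 /931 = -2134.48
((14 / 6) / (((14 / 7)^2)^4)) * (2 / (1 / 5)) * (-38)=-665 / 192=-3.46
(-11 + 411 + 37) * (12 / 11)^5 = 108739584 / 161051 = 675.19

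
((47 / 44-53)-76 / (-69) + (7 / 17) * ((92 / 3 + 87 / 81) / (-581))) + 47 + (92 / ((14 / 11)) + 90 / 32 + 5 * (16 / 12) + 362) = 474892321195 / 1079516592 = 439.91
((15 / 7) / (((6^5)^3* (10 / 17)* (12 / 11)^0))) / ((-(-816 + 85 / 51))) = 17 / 1786807426940928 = 0.00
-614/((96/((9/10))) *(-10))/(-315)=-0.00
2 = 2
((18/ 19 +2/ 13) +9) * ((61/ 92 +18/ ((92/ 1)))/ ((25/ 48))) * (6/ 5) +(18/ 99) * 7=33209782/ 1562275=21.26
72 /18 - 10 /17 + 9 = 211 /17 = 12.41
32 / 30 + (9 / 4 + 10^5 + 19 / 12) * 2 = 3000131 / 15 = 200008.73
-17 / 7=-2.43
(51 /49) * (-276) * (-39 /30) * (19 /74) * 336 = 41721264 /1295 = 32217.19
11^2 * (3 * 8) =2904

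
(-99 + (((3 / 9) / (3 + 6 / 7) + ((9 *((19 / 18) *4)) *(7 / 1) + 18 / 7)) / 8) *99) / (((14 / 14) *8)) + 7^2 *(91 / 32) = 2187557 / 4032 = 542.55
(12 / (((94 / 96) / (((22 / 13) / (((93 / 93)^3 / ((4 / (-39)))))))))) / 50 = -8448 / 198575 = -0.04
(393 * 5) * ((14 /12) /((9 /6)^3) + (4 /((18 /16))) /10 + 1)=90259 /27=3342.93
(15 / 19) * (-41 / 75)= -41 / 95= -0.43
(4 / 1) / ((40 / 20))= 2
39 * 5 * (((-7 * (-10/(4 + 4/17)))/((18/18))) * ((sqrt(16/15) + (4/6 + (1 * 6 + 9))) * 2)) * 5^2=386750 * sqrt(15)/9 + 45443125/18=2691048.76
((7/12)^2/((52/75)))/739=1225/1844544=0.00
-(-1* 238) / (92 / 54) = 3213 / 23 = 139.70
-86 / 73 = -1.18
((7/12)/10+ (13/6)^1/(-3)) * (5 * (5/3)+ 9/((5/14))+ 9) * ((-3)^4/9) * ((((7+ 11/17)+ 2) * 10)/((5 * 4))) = -3125881/2550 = -1225.84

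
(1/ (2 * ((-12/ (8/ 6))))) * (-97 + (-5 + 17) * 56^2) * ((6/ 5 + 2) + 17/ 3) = -998431/ 54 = -18489.46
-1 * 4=-4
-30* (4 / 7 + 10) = -2220 / 7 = -317.14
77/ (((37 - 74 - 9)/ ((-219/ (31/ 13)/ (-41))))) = -219219/ 58466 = -3.75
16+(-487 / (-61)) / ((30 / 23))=40481 / 1830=22.12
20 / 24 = 5 / 6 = 0.83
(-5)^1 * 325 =-1625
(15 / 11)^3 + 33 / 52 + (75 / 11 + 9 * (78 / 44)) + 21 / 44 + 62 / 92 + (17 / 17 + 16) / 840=27.11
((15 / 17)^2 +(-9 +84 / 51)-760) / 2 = -110770 / 289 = -383.29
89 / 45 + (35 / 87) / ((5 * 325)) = 167786 / 84825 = 1.98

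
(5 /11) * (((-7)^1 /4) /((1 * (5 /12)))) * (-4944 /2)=51912 /11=4719.27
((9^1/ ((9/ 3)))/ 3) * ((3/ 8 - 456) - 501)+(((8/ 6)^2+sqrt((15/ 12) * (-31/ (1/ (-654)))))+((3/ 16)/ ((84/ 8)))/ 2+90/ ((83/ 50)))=-75349591/ 83664+sqrt(101370)/ 2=-741.43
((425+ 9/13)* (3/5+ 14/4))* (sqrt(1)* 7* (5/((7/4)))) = 453788/13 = 34906.77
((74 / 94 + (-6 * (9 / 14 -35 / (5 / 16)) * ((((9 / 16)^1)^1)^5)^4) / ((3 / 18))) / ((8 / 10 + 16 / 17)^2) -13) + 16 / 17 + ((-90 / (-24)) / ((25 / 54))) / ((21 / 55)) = 698195748388835104730540587847913 / 74052190138913808908689747214336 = 9.43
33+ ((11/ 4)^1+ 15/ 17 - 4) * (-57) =3669/ 68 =53.96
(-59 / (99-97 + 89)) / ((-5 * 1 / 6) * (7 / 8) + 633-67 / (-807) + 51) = -253936 / 267645105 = -0.00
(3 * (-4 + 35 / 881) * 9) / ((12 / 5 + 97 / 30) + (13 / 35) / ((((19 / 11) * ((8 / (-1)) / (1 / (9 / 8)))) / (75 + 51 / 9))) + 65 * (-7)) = 3382829730 / 14277458689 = 0.24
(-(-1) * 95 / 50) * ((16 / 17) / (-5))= -152 / 425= -0.36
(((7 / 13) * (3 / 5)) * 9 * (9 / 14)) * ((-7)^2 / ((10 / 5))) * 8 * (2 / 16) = 45.80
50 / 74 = 25 / 37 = 0.68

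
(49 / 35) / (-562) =-7 / 2810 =-0.00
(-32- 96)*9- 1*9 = -1161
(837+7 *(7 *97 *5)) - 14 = 24588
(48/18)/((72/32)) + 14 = 410/27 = 15.19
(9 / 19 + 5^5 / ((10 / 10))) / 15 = 59384 / 285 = 208.36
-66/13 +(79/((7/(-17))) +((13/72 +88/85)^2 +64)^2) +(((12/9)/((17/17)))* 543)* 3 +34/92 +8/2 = 18400247447032111992173/2936127542100480000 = 6266.84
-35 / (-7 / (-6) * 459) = -0.07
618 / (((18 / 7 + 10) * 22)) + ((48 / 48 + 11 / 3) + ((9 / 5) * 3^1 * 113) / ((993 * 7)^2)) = 537950424701 / 77950460280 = 6.90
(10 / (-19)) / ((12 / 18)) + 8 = 137 / 19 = 7.21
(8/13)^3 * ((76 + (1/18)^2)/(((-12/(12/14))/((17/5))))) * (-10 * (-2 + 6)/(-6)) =-107168000/3737097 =-28.68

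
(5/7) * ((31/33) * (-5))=-775/231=-3.35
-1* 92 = -92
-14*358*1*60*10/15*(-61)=12229280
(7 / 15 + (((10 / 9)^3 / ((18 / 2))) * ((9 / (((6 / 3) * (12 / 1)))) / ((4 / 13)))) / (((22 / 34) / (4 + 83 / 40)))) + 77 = 1254697 / 15840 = 79.21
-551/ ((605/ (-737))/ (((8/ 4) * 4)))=5369.75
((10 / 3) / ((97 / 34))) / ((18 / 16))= 2720 / 2619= 1.04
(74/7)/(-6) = -37/21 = -1.76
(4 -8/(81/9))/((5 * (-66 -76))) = -14/3195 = -0.00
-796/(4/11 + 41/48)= -420288/643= -653.64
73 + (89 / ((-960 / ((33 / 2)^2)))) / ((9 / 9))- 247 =-255027 / 1280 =-199.24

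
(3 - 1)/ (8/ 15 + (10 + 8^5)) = 15/ 245839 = 0.00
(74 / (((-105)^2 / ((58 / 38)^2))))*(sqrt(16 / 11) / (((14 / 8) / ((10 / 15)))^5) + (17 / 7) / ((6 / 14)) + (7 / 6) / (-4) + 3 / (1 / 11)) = 8157134848*sqrt(11) / 178803064907775 + 9552919 / 15920100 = 0.60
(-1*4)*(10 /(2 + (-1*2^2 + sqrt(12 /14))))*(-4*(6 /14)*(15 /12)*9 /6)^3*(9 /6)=-1366875 /1078-1366875*sqrt(42) /15092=-1854.93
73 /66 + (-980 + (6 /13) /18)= -839869 /858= -978.87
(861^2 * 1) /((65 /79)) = 58564359 /65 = 900990.14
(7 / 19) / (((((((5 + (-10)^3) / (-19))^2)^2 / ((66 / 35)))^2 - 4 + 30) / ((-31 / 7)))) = -120704864147604 / 1176848978381833662769287121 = -0.00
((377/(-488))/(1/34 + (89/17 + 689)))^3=-263251475929/191065156031177128000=-0.00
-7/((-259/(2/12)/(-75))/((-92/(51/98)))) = 59.72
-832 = -832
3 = 3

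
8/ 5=1.60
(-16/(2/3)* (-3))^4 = 26873856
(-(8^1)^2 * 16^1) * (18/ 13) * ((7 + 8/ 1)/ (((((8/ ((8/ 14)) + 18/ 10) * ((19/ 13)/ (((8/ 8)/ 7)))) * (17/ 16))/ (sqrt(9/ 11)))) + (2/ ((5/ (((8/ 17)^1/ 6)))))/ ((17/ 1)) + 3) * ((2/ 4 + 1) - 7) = 33177600 * sqrt(11)/ 178619 + 33825792/ 1445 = 24024.90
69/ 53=1.30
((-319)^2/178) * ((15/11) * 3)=416295/178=2338.74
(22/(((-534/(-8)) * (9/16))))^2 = 1982464/5774409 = 0.34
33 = 33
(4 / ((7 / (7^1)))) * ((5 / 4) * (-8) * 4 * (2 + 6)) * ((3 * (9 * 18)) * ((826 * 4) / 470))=-205535232 / 47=-4373090.04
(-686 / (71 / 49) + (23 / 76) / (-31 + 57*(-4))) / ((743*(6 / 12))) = -661659609 / 519195026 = -1.27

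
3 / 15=1 / 5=0.20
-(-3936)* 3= 11808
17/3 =5.67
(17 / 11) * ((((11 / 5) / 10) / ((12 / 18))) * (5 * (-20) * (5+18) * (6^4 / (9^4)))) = -6256 / 27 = -231.70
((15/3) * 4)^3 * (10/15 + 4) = 112000/3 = 37333.33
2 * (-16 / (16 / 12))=-24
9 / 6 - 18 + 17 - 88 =-175 / 2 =-87.50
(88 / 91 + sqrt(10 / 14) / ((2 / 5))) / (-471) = -5 * sqrt(35) / 6594 - 88 / 42861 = -0.01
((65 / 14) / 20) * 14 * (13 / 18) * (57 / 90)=3211 / 2160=1.49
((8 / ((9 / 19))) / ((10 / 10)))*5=84.44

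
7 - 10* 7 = -63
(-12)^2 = 144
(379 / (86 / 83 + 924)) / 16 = 31457 / 1228448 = 0.03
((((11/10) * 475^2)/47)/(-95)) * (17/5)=-17765/94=-188.99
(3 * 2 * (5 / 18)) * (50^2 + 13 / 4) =50065 / 12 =4172.08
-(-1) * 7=7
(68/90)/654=17/14715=0.00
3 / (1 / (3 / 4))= 9 / 4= 2.25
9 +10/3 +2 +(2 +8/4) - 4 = 43/3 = 14.33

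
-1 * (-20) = 20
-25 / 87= -0.29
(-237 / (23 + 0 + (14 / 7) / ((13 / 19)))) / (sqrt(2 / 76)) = -3081 * sqrt(38) / 337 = -56.36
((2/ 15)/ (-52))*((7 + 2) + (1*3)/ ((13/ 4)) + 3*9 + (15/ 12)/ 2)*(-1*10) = 0.96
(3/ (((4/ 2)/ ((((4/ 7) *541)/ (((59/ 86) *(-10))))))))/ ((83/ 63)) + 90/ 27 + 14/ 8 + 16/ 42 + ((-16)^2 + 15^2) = 298336529/ 685580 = 435.16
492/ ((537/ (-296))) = -48544/ 179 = -271.20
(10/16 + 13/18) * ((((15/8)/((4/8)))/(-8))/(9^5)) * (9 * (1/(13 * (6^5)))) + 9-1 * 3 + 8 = 7131138932251/509367066624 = 14.00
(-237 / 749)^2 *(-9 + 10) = 56169 / 561001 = 0.10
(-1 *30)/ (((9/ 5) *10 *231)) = -5/ 693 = -0.01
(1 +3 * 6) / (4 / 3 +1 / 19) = 1083 / 79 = 13.71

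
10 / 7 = 1.43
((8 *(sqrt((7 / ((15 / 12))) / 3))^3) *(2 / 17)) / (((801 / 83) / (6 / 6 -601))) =-594944 *sqrt(105) / 40851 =-149.23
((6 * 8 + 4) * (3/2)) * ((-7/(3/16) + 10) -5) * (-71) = 179062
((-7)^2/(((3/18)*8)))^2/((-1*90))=-2401/160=-15.01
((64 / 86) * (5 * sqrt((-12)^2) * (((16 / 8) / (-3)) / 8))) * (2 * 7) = -2240 / 43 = -52.09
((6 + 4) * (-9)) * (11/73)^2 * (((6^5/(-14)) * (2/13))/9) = 9408960/484939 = 19.40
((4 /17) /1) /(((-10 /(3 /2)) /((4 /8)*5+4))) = -39 /170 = -0.23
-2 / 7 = -0.29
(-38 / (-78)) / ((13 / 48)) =304 / 169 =1.80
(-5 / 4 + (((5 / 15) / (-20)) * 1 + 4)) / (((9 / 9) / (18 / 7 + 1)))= 205 / 21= 9.76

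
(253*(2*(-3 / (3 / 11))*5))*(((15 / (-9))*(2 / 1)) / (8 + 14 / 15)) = 695750 / 67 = 10384.33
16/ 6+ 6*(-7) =-39.33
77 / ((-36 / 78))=-1001 / 6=-166.83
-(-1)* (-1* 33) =-33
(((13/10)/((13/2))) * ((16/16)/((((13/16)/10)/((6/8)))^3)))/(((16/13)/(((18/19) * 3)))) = 1166400/3211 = 363.25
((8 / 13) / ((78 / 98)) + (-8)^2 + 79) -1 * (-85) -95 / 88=227.69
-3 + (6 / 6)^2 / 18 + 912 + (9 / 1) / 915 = 4990769 / 5490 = 909.07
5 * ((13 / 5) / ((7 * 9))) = 13 / 63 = 0.21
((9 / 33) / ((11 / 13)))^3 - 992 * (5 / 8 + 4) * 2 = -16255784417 / 1771561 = -9175.97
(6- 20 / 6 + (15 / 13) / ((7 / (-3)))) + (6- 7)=320 / 273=1.17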